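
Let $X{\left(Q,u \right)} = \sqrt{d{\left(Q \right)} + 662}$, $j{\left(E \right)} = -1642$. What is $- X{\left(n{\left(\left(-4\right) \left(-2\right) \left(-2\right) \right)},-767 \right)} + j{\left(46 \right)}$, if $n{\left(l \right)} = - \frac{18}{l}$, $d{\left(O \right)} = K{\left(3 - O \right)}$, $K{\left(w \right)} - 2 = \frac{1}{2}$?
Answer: $-1642 - \frac{\sqrt{2658}}{2} \approx -1667.8$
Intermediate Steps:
$K{\left(w \right)} = \frac{5}{2}$ ($K{\left(w \right)} = 2 + \frac{1}{2} = \frac{5}{2}$)
$d{\left(O \right)} = \frac{5}{2}$
$X{\left(Q,u \right)} = \frac{\sqrt{2658}}{2}$ ($X{\left(Q,u \right)} = \sqrt{\frac{5}{2} + 662} = \sqrt{\frac{1329}{2}} = \frac{\sqrt{2658}}{2}$)
$- X{\left(n{\left(\left(-4\right) \left(-2\right) \left(-2\right) \right)},-767 \right)} + j{\left(46 \right)} = - \frac{\sqrt{2658}}{2} - 1642 = -1642 - \frac{\sqrt{2658}}{2}$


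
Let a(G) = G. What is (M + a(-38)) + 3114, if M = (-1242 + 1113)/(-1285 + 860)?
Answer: 1307429/425 ≈ 3076.3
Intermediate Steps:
M = 129/425 (M = -129/(-425) = -129*(-1/425) = 129/425 ≈ 0.30353)
(M + a(-38)) + 3114 = (129/425 - 38) + 3114 = -16021/425 + 3114 = 1307429/425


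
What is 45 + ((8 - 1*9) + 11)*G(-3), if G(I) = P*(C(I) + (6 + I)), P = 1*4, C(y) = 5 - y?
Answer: 485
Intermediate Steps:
P = 4
G(I) = 44 (G(I) = 4*((5 - I) + (6 + I)) = 4*11 = 44)
45 + ((8 - 1*9) + 11)*G(-3) = 45 + ((8 - 1*9) + 11)*44 = 45 + ((8 - 9) + 11)*44 = 45 + (-1 + 11)*44 = 45 + 10*44 = 45 + 440 = 485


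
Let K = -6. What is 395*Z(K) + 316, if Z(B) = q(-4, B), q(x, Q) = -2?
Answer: -474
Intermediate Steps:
Z(B) = -2
395*Z(K) + 316 = 395*(-2) + 316 = -790 + 316 = -474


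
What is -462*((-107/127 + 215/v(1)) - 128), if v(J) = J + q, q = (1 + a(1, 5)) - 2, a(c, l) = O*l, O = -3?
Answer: 8400700/127 ≈ 66147.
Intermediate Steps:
a(c, l) = -3*l
q = -16 (q = (1 - 3*5) - 2 = (1 - 15) - 2 = -14 - 2 = -16)
v(J) = -16 + J (v(J) = J - 16 = -16 + J)
-462*((-107/127 + 215/v(1)) - 128) = -462*((-107/127 + 215/(-16 + 1)) - 128) = -462*((-107*1/127 + 215/(-15)) - 128) = -462*((-107/127 + 215*(-1/15)) - 128) = -462*((-107/127 - 43/3) - 128) = -462*(-5782/381 - 128) = -462*(-54550/381) = 8400700/127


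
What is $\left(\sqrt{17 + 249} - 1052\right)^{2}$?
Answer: $\left(1052 - \sqrt{266}\right)^{2} \approx 1.0727 \cdot 10^{6}$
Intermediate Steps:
$\left(\sqrt{17 + 249} - 1052\right)^{2} = \left(\sqrt{266} - 1052\right)^{2} = \left(-1052 + \sqrt{266}\right)^{2}$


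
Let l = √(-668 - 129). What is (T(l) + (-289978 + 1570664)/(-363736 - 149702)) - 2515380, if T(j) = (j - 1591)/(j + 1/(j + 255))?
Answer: -33874904758146403175/13467104186979 + 104721466*I*√797/52458541 ≈ -2.5154e+6 + 56.357*I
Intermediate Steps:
l = I*√797 (l = √(-797) = I*√797 ≈ 28.231*I)
T(j) = (-1591 + j)/(j + 1/(255 + j))
(T(l) + (-289978 + 1570664)/(-363736 - 149702)) - 2515380 = ((-405705 + (I*√797)² - 1336*I*√797)/(1 + (I*√797)² + 255*(I*√797)) + (-289978 + 1570664)/(-363736 - 149702)) - 2515380 = ((-405705 - 797 - 1336*I*√797)/(1 - 797 + 255*I*√797) + 1280686/(-513438)) - 2515380 = ((-406502 - 1336*I*√797)/(-796 + 255*I*√797) + 1280686*(-1/513438)) - 2515380 = ((-406502 - 1336*I*√797)/(-796 + 255*I*√797) - 640343/256719) - 2515380 = (-640343/256719 + (-406502 - 1336*I*√797)/(-796 + 255*I*√797)) - 2515380 = -645746478563/256719 + (-406502 - 1336*I*√797)/(-796 + 255*I*√797)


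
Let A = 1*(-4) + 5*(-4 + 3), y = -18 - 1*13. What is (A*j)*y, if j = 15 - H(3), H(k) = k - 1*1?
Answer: 3627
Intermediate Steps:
H(k) = -1 + k (H(k) = k - 1 = -1 + k)
y = -31 (y = -18 - 13 = -31)
A = -9 (A = -4 + 5*(-1) = -4 - 5 = -9)
j = 13 (j = 15 - (-1 + 3) = 15 - 1*2 = 15 - 2 = 13)
(A*j)*y = -9*13*(-31) = -117*(-31) = 3627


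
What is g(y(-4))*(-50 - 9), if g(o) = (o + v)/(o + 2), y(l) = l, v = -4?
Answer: -236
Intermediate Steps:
g(o) = (-4 + o)/(2 + o) (g(o) = (o - 4)/(o + 2) = (-4 + o)/(2 + o))
g(y(-4))*(-50 - 9) = ((-4 - 4)/(2 - 4))*(-50 - 9) = (-8/(-2))*(-59) = -½*(-8)*(-59) = 4*(-59) = -236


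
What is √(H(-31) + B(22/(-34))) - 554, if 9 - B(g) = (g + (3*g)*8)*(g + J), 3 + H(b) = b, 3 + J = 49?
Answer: -554 + 320*√2/17 ≈ -527.38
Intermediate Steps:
J = 46 (J = -3 + 49 = 46)
H(b) = -3 + b
B(g) = 9 - 25*g*(46 + g) (B(g) = 9 - (g + (3*g)*8)*(g + 46) = 9 - (g + 24*g)*(46 + g) = 9 - 25*g*(46 + g))
√(H(-31) + B(22/(-34))) - 554 = √((-3 - 31) + (9 - 25300/(-34) - 25*(22/(-34))²)) - 554 = √(-34 + (9 - 25300*(-1)/34 - 25*(22*(-1/34))²)) - 554 = √(-34 + (9 - 1150*(-11/17) - 25*(-11/17)²)) - 554 = √(-34 + (9 + 12650/17 - 25*121/289)) - 554 = √(-34 + (9 + 12650/17 - 3025/289)) - 554 = √(-34 + 214626/289) - 554 = √(204800/289) - 554 = 320*√2/17 - 554 = -554 + 320*√2/17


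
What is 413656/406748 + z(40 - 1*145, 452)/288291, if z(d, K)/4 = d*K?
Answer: 3503021798/9771815639 ≈ 0.35848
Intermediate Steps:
z(d, K) = 4*K*d (z(d, K) = 4*(d*K) = 4*(K*d) = 4*K*d)
413656/406748 + z(40 - 1*145, 452)/288291 = 413656/406748 + (4*452*(40 - 1*145))/288291 = 413656*(1/406748) + (4*452*(40 - 145))*(1/288291) = 103414/101687 + (4*452*(-105))*(1/288291) = 103414/101687 - 189840*1/288291 = 103414/101687 - 63280/96097 = 3503021798/9771815639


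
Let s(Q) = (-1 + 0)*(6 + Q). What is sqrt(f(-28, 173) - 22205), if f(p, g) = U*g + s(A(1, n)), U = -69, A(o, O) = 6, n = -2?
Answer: I*sqrt(34154) ≈ 184.81*I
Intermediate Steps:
s(Q) = -6 - Q (s(Q) = -(6 + Q) = -6 - Q)
f(p, g) = -12 - 69*g (f(p, g) = -69*g + (-6 - 1*6) = -69*g + (-6 - 6) = -69*g - 12 = -12 - 69*g)
sqrt(f(-28, 173) - 22205) = sqrt((-12 - 69*173) - 22205) = sqrt((-12 - 11937) - 22205) = sqrt(-11949 - 22205) = sqrt(-34154) = I*sqrt(34154)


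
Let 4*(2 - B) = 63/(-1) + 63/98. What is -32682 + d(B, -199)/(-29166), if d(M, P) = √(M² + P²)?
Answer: -32682 - √125158961/1633296 ≈ -32682.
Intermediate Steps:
B = 985/56 (B = 2 - (63/(-1) + 63/98)/4 = 2 - (63*(-1) + 63*(1/98))/4 = 2 - (-63 + 9/14)/4 = 2 - ¼*(-873/14) = 2 + 873/56 = 985/56 ≈ 17.589)
-32682 + d(B, -199)/(-29166) = -32682 + √((985/56)² + (-199)²)/(-29166) = -32682 + √(970225/3136 + 39601)*(-1/29166) = -32682 + √(125158961/3136)*(-1/29166) = -32682 + (√125158961/56)*(-1/29166) = -32682 - √125158961/1633296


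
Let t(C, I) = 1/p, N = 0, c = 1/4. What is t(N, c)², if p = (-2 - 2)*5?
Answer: 1/400 ≈ 0.0025000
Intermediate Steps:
c = ¼ ≈ 0.25000
p = -20 (p = -4*5 = -20)
t(C, I) = -1/20 (t(C, I) = 1/(-20) = -1/20)
t(N, c)² = (-1/20)² = 1/400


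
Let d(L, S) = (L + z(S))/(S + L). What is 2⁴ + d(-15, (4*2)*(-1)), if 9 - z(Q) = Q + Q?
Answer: 358/23 ≈ 15.565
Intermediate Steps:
z(Q) = 9 - 2*Q (z(Q) = 9 - (Q + Q) = 9 - 2*Q)
d(L, S) = (9 + L - 2*S)/(L + S) (d(L, S) = (L + (9 - 2*S))/(S + L) = (9 + L - 2*S)/(L + S))
2⁴ + d(-15, (4*2)*(-1)) = 2⁴ + (9 - 15 - 2*4*2*(-1))/(-15 + (4*2)*(-1)) = 16 + (9 - 15 - 16*(-1))/(-15 + 8*(-1)) = 16 + (9 - 15 - 2*(-8))/(-15 - 8) = 16 + (9 - 15 + 16)/(-23) = 16 - 1/23*10 = 16 - 10/23 = 358/23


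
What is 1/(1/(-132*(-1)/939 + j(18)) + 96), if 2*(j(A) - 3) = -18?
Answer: 1834/175751 ≈ 0.010435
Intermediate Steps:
j(A) = -6 (j(A) = 3 + (½)*(-18) = 3 - 9 = -6)
1/(1/(-132*(-1)/939 + j(18)) + 96) = 1/(1/(-132*(-1)/939 - 6) + 96) = 1/(1/(132*(1/939) - 6) + 96) = 1/(1/(44/313 - 6) + 96) = 1/(1/(-1834/313) + 96) = 1/(-313/1834 + 96) = 1/(175751/1834) = 1834/175751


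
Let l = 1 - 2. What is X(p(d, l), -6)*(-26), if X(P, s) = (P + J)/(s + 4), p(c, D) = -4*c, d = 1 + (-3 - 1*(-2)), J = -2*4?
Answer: -104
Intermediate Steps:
J = -8
l = -1
d = 0 (d = 1 + (-3 + 2) = 1 - 1 = 0)
X(P, s) = (-8 + P)/(4 + s) (X(P, s) = (P - 8)/(s + 4) = (-8 + P)/(4 + s))
X(p(d, l), -6)*(-26) = ((-8 - 4*0)/(4 - 6))*(-26) = ((-8 + 0)/(-2))*(-26) = -1/2*(-8)*(-26) = 4*(-26) = -104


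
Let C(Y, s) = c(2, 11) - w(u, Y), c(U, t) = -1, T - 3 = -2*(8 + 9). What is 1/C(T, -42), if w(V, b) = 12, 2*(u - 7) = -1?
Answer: -1/13 ≈ -0.076923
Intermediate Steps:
u = 13/2 (u = 7 + (½)*(-1) = 7 - ½ = 13/2 ≈ 6.5000)
T = -31 (T = 3 - 2*(8 + 9) = 3 - 2*17 = 3 - 34 = -31)
C(Y, s) = -13 (C(Y, s) = -1 - 1*12 = -1 - 12 = -13)
1/C(T, -42) = 1/(-13) = -1/13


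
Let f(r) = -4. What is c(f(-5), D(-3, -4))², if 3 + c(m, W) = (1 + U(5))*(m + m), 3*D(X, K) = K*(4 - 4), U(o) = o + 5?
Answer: 8281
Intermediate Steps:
U(o) = 5 + o
D(X, K) = 0 (D(X, K) = (K*(4 - 4))/3 = (K*0)/3 = (⅓)*0 = 0)
c(m, W) = -3 + 22*m (c(m, W) = -3 + (1 + (5 + 5))*(m + m) = -3 + (1 + 10)*(2*m) = -3 + 11*(2*m) = -3 + 22*m)
c(f(-5), D(-3, -4))² = (-3 + 22*(-4))² = (-3 - 88)² = (-91)² = 8281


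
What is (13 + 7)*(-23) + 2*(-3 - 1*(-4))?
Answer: -458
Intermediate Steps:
(13 + 7)*(-23) + 2*(-3 - 1*(-4)) = 20*(-23) + 2*(-3 + 4) = -460 + 2*1 = -460 + 2 = -458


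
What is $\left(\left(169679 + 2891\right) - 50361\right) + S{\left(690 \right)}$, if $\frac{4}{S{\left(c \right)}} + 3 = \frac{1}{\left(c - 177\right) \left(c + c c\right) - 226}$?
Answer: $\frac{89673435448203}{733779131} \approx 1.2221 \cdot 10^{5}$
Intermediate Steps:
$S{\left(c \right)} = \frac{4}{-3 + \frac{1}{-226 + \left(-177 + c\right) \left(c + c^{2}\right)}}$ ($S{\left(c \right)} = \frac{4}{-3 + \frac{1}{\left(c - 177\right) \left(c + c c\right) - 226}} = \frac{4}{-3 + \frac{1}{\left(-177 + c\right) \left(c + c^{2}\right) - 226}} = \frac{4}{-3 + \frac{1}{-226 + \left(-177 + c\right) \left(c + c^{2}\right)}}$)
$\left(\left(169679 + 2891\right) - 50361\right) + S{\left(690 \right)} = \left(\left(169679 + 2891\right) - 50361\right) + \frac{4 \left(-226 + 690^{3} - 122130 - 176 \cdot 690^{2}\right)}{679 - 3 \cdot 690^{3} + 528 \cdot 690^{2} + 531 \cdot 690} = \left(172570 - 50361\right) + \frac{4 \left(-226 + 328509000 - 122130 - 83793600\right)}{679 - 985527000 + 528 \cdot 476100 + 366390} = 122209 + \frac{4 \left(-226 + 328509000 - 122130 - 83793600\right)}{679 - 985527000 + 251380800 + 366390} = 122209 + 4 \frac{1}{-733779131} \cdot 244593044 = 122209 + 4 \left(- \frac{1}{733779131}\right) 244593044 = 122209 - \frac{978372176}{733779131} = \frac{89673435448203}{733779131}$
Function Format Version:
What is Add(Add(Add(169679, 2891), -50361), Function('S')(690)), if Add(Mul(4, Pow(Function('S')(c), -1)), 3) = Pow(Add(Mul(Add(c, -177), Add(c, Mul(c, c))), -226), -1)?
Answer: Rational(89673435448203, 733779131) ≈ 1.2221e+5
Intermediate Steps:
Function('S')(c) = Mul(4, Pow(Add(-3, Pow(Add(-226, Mul(Add(-177, c), Add(c, Pow(c, 2)))), -1)), -1)) (Function('S')(c) = Mul(4, Pow(Add(-3, Pow(Add(Mul(Add(c, -177), Add(c, Mul(c, c))), -226), -1)), -1)) = Mul(4, Pow(Add(-3, Pow(Add(Mul(Add(-177, c), Add(c, Pow(c, 2))), -226), -1)), -1)) = Mul(4, Pow(Add(-3, Pow(Add(-226, Mul(Add(-177, c), Add(c, Pow(c, 2)))), -1)), -1)))
Add(Add(Add(169679, 2891), -50361), Function('S')(690)) = Add(Add(Add(169679, 2891), -50361), Mul(4, Pow(Add(679, Mul(-3, Pow(690, 3)), Mul(528, Pow(690, 2)), Mul(531, 690)), -1), Add(-226, Pow(690, 3), Mul(-177, 690), Mul(-176, Pow(690, 2))))) = Add(Add(172570, -50361), Mul(4, Pow(Add(679, Mul(-3, 328509000), Mul(528, 476100), 366390), -1), Add(-226, 328509000, -122130, Mul(-176, 476100)))) = Add(122209, Mul(4, Pow(Add(679, -985527000, 251380800, 366390), -1), Add(-226, 328509000, -122130, -83793600))) = Add(122209, Mul(4, Pow(-733779131, -1), 244593044)) = Add(122209, Mul(4, Rational(-1, 733779131), 244593044)) = Add(122209, Rational(-978372176, 733779131)) = Rational(89673435448203, 733779131)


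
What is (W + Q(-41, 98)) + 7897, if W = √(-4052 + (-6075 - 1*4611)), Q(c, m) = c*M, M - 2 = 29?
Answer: 6626 + I*√14738 ≈ 6626.0 + 121.4*I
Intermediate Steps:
M = 31 (M = 2 + 29 = 31)
Q(c, m) = 31*c (Q(c, m) = c*31 = 31*c)
W = I*√14738 (W = √(-4052 + (-6075 - 4611)) = √(-4052 - 10686) = √(-14738) = I*√14738 ≈ 121.4*I)
(W + Q(-41, 98)) + 7897 = (I*√14738 + 31*(-41)) + 7897 = (I*√14738 - 1271) + 7897 = (-1271 + I*√14738) + 7897 = 6626 + I*√14738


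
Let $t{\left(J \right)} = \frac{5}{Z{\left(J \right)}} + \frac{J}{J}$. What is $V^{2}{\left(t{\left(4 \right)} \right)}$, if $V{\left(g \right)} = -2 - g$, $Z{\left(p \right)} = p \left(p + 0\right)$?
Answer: $\frac{2809}{256} \approx 10.973$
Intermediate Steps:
$Z{\left(p \right)} = p^{2}$ ($Z{\left(p \right)} = p p = p^{2}$)
$t{\left(J \right)} = 1 + \frac{5}{J^{2}}$ ($t{\left(J \right)} = \frac{5}{J^{2}} + \frac{J}{J} = \frac{5}{J^{2}} + 1 = 1 + \frac{5}{J^{2}}$)
$V^{2}{\left(t{\left(4 \right)} \right)} = \left(-2 - \left(1 + \frac{5}{16}\right)\right)^{2} = \left(-2 - \frac{21}{16}\right)^{2} = \left(- \frac{53}{16}\right)^{2} = \frac{2809}{256}$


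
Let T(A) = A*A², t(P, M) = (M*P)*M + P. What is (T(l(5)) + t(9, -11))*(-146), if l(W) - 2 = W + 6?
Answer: -481070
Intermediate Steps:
t(P, M) = P + P*M² (t(P, M) = P*M² + P = P + P*M²)
l(W) = 8 + W (l(W) = 2 + (W + 6) = 2 + (6 + W) = 8 + W)
T(A) = A³
(T(l(5)) + t(9, -11))*(-146) = ((8 + 5)³ + 9*(1 + (-11)²))*(-146) = (13³ + 9*(1 + 121))*(-146) = (2197 + 9*122)*(-146) = (2197 + 1098)*(-146) = 3295*(-146) = -481070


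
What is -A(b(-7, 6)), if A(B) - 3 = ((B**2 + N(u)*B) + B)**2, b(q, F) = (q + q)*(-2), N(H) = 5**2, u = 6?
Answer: -2286147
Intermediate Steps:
N(H) = 25
b(q, F) = -4*q (b(q, F) = (2*q)*(-2) = -4*q)
A(B) = 3 + (B**2 + 26*B)**2 (A(B) = 3 + ((B**2 + 25*B) + B)**2 = 3 + (B**2 + 26*B)**2)
-A(b(-7, 6)) = -(3 + (-4*(-7))**2*(26 - 4*(-7))**2) = -(3 + 28**2*(26 + 28)**2) = -(3 + 784*54**2) = -(3 + 784*2916) = -(3 + 2286144) = -1*2286147 = -2286147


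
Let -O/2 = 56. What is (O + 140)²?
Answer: 784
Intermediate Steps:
O = -112 (O = -2*56 = -112)
(O + 140)² = (-112 + 140)² = 28² = 784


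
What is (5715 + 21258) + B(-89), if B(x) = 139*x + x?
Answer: 14513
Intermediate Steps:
B(x) = 140*x
(5715 + 21258) + B(-89) = (5715 + 21258) + 140*(-89) = 26973 - 12460 = 14513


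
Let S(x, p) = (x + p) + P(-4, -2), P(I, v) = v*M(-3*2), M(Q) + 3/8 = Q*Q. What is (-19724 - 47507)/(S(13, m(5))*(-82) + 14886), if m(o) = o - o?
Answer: -134462/39325 ≈ -3.4193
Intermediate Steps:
m(o) = 0
M(Q) = -3/8 + Q² (M(Q) = -3/8 + Q*Q = -3/8 + Q²)
P(I, v) = 285*v/8 (P(I, v) = v*(-3/8 + (-3*2)²) = v*(-3/8 + (-6)²) = v*(-3/8 + 36) = v*(285/8) = 285*v/8)
S(x, p) = -285/4 + p + x (S(x, p) = (x + p) + (285/8)*(-2) = (p + x) - 285/4 = -285/4 + p + x)
(-19724 - 47507)/(S(13, m(5))*(-82) + 14886) = (-19724 - 47507)/((-285/4 + 0 + 13)*(-82) + 14886) = -67231/(-233/4*(-82) + 14886) = -67231/(9553/2 + 14886) = -67231/39325/2 = -67231*2/39325 = -134462/39325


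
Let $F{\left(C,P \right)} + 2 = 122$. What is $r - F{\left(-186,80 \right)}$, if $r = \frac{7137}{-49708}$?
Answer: $- \frac{5972097}{49708} \approx -120.14$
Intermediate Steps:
$F{\left(C,P \right)} = 120$ ($F{\left(C,P \right)} = -2 + 122 = 120$)
$r = - \frac{7137}{49708}$ ($r = 7137 \left(- \frac{1}{49708}\right) = - \frac{7137}{49708} \approx -0.14358$)
$r - F{\left(-186,80 \right)} = - \frac{7137}{49708} - 120 = - \frac{5972097}{49708}$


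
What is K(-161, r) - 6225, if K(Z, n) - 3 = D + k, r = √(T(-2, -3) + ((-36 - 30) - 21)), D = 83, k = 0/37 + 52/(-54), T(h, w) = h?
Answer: -165779/27 ≈ -6140.0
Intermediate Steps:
k = -26/27 (k = 0*(1/37) + 52*(-1/54) = 0 - 26/27 = -26/27 ≈ -0.96296)
r = I*√89 (r = √(-2 + ((-36 - 30) - 21)) = √(-2 + (-66 - 21)) = √(-2 - 87) = √(-89) = I*√89 ≈ 9.434*I)
K(Z, n) = 2296/27 (K(Z, n) = 3 + (83 - 26/27) = 3 + 2215/27 = 2296/27)
K(-161, r) - 6225 = 2296/27 - 6225 = -165779/27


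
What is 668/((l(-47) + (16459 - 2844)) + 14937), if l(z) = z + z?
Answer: 334/14229 ≈ 0.023473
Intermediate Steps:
l(z) = 2*z
668/((l(-47) + (16459 - 2844)) + 14937) = 668/((2*(-47) + (16459 - 2844)) + 14937) = 668/((-94 + 13615) + 14937) = 668/(13521 + 14937) = 668/28458 = 668*(1/28458) = 334/14229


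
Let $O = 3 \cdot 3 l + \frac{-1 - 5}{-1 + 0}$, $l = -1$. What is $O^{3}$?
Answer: $-27$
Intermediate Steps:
$O = -3$ ($O = 3 \cdot 3 \left(-1\right) + \frac{-1 - 5}{-1 + 0} = 9 \left(-1\right) - \frac{6}{-1} = -9 - -6 = -9 + 6 = -3$)
$O^{3} = \left(-3\right)^{3} = -27$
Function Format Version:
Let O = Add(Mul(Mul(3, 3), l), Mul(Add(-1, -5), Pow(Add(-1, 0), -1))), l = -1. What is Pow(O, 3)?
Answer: -27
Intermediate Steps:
O = -3 (O = Add(Mul(Mul(3, 3), -1), Mul(Add(-1, -5), Pow(Add(-1, 0), -1))) = Add(Mul(9, -1), Mul(-6, Pow(-1, -1))) = Add(-9, Mul(-6, -1)) = Add(-9, 6) = -3)
Pow(O, 3) = Pow(-3, 3) = -27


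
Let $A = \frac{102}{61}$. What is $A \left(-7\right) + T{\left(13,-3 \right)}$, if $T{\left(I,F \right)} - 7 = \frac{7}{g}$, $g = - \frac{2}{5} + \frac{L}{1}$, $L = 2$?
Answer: $- \frac{161}{488} \approx -0.32992$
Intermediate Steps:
$g = \frac{8}{5}$ ($g = - \frac{2}{5} + \frac{2}{1} = \left(-2\right) \frac{1}{5} + 2 \cdot 1 = - \frac{2}{5} + 2 = \frac{8}{5} \approx 1.6$)
$T{\left(I,F \right)} = \frac{91}{8}$ ($T{\left(I,F \right)} = 7 + \frac{7}{\frac{8}{5}} = 7 + 7 \cdot \frac{5}{8} = 7 + \frac{35}{8} = \frac{91}{8}$)
$A = \frac{102}{61}$ ($A = 102 \cdot \frac{1}{61} = \frac{102}{61} \approx 1.6721$)
$A \left(-7\right) + T{\left(13,-3 \right)} = \frac{102}{61} \left(-7\right) + \frac{91}{8} = - \frac{714}{61} + \frac{91}{8} = - \frac{161}{488}$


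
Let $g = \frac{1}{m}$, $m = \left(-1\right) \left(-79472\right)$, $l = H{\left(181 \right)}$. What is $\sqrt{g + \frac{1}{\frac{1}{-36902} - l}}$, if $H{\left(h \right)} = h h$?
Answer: $\frac{i \sqrt{10350713403120019345161}}{24019347532164} \approx 0.0042357 i$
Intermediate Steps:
$H{\left(h \right)} = h^{2}$
$l = 32761$ ($l = 181^{2} = 32761$)
$m = 79472$
$g = \frac{1}{79472} \approx 1.2583 \cdot 10^{-5}$
$\sqrt{g + \frac{1}{\frac{1}{-36902} - l}} = \sqrt{\frac{1}{79472} + \frac{1}{\frac{1}{-36902} - 32761}} = \sqrt{\frac{1}{79472} + \frac{1}{- \frac{1}{36902} - 32761}} = \sqrt{\frac{1}{79472} + \frac{1}{- \frac{1208946423}{36902}}} = \sqrt{\frac{1}{79472} - \frac{36902}{1208946423}} = \sqrt{- \frac{1723729321}{96077390128656}} = \frac{i \sqrt{10350713403120019345161}}{24019347532164}$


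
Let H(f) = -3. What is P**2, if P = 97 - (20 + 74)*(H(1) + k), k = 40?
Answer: 11431161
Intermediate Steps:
P = -3381 (P = 97 - (20 + 74)*(-3 + 40) = 97 - 94*37 = 97 - 1*3478 = 97 - 3478 = -3381)
P**2 = (-3381)**2 = 11431161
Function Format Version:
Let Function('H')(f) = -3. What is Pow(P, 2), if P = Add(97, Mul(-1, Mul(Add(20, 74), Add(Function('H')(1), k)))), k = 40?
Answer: 11431161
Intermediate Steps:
P = -3381 (P = Add(97, Mul(-1, Mul(Add(20, 74), Add(-3, 40)))) = Add(97, Mul(-1, Mul(94, 37))) = Add(97, Mul(-1, 3478)) = Add(97, -3478) = -3381)
Pow(P, 2) = Pow(-3381, 2) = 11431161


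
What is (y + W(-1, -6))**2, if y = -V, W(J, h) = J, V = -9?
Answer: 64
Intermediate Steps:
y = 9 (y = -1*(-9) = 9)
(y + W(-1, -6))**2 = (9 - 1)**2 = 8**2 = 64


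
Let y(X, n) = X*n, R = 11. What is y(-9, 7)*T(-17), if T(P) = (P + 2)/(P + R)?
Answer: -315/2 ≈ -157.50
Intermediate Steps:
T(P) = (2 + P)/(11 + P) (T(P) = (P + 2)/(P + 11) = (2 + P)/(11 + P))
y(-9, 7)*T(-17) = (-9*7)*((2 - 17)/(11 - 17)) = -63*(-15)/(-6) = -(-21)*(-15)/2 = -63*5/2 = -315/2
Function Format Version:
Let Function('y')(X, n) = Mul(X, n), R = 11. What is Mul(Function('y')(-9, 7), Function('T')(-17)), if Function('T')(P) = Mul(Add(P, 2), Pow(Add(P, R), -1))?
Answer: Rational(-315, 2) ≈ -157.50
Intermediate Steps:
Function('T')(P) = Mul(Pow(Add(11, P), -1), Add(2, P)) (Function('T')(P) = Mul(Add(P, 2), Pow(Add(P, 11), -1)) = Mul(Add(2, P), Pow(Add(11, P), -1)) = Mul(Pow(Add(11, P), -1), Add(2, P)))
Mul(Function('y')(-9, 7), Function('T')(-17)) = Mul(Mul(-9, 7), Mul(Pow(Add(11, -17), -1), Add(2, -17))) = Mul(-63, Mul(Pow(-6, -1), -15)) = Mul(-63, Mul(Rational(-1, 6), -15)) = Mul(-63, Rational(5, 2)) = Rational(-315, 2)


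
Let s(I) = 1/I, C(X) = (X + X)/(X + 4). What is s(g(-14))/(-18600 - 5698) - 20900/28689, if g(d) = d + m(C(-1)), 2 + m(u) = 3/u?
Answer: -10410449411/14290249101 ≈ -0.72850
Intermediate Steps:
C(X) = 2*X/(4 + X) (C(X) = (2*X)/(4 + X) = 2*X/(4 + X))
m(u) = -2 + 3/u
g(d) = -13/2 + d (g(d) = d + (-2 + 3/((2*(-1)/(4 - 1)))) = d + (-2 + 3/((2*(-1)/3))) = d + (-2 + 3/((2*(-1)*(⅓)))) = d + (-2 + 3/(-⅔)) = d + (-2 + 3*(-3/2)) = d + (-2 - 9/2) = d - 13/2 = -13/2 + d)
s(g(-14))/(-18600 - 5698) - 20900/28689 = 1/((-13/2 - 14)*(-18600 - 5698)) - 20900/28689 = 1/(-41/2*(-24298)) - 20900*1/28689 = -2/41*(-1/24298) - 20900/28689 = 1/498109 - 20900/28689 = -10410449411/14290249101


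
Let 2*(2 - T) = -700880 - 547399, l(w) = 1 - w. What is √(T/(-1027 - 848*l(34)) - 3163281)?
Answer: I*√9194702937768614/53914 ≈ 1778.6*I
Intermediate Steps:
T = 1248283/2 (T = 2 - (-700880 - 547399)/2 = 2 - ½*(-1248279) = 2 + 1248279/2 = 1248283/2 ≈ 6.2414e+5)
√(T/(-1027 - 848*l(34)) - 3163281) = √(1248283/(2*(-1027 - 848*(1 - 1*34))) - 3163281) = √(1248283/(2*(-1027 - 848*(1 - 34))) - 3163281) = √(1248283/(2*(-1027 - 848*(-33))) - 3163281) = √(1248283/(2*(-1027 + 27984)) - 3163281) = √((1248283/2)/26957 - 3163281) = √((1248283/2)*(1/26957) - 3163281) = √(1248283/53914 - 3163281) = √(-170543883551/53914) = I*√9194702937768614/53914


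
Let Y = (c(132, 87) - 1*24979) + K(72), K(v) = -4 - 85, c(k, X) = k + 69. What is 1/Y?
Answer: -1/24867 ≈ -4.0214e-5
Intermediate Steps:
c(k, X) = 69 + k
K(v) = -89
Y = -24867 (Y = ((69 + 132) - 1*24979) - 89 = (201 - 24979) - 89 = -24778 - 89 = -24867)
1/Y = 1/(-24867) = -1/24867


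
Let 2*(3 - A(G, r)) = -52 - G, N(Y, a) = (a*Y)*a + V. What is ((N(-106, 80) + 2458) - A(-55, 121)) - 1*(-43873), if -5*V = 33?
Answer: -6320771/10 ≈ -6.3208e+5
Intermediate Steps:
V = -33/5 (V = -⅕*33 = -33/5 ≈ -6.6000)
N(Y, a) = -33/5 + Y*a² (N(Y, a) = (a*Y)*a - 33/5 = (Y*a)*a - 33/5 = Y*a² - 33/5 = -33/5 + Y*a²)
A(G, r) = 29 + G/2 (A(G, r) = 3 - (-52 - G)/2 = 3 + (26 + G/2) = 29 + G/2)
((N(-106, 80) + 2458) - A(-55, 121)) - 1*(-43873) = (((-33/5 - 106*80²) + 2458) - (29 + (½)*(-55))) - 1*(-43873) = (((-33/5 - 106*6400) + 2458) - (29 - 55/2)) + 43873 = (((-33/5 - 678400) + 2458) - 1*3/2) + 43873 = ((-3392033/5 + 2458) - 3/2) + 43873 = (-3379743/5 - 3/2) + 43873 = -6759501/10 + 43873 = -6320771/10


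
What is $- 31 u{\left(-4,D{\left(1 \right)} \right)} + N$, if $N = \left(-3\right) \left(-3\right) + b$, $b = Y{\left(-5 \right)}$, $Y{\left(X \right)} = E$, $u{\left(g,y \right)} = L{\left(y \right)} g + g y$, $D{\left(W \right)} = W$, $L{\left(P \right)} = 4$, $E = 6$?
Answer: $635$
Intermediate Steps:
$u{\left(g,y \right)} = 4 g + g y$
$Y{\left(X \right)} = 6$
$b = 6$
$N = 15$ ($N = \left(-3\right) \left(-3\right) + 6 = 9 + 6 = 15$)
$- 31 u{\left(-4,D{\left(1 \right)} \right)} + N = - 31 \left(- 4 \left(4 + 1\right)\right) + 15 = - 31 \left(\left(-4\right) 5\right) + 15 = \left(-31\right) \left(-20\right) + 15 = 620 + 15 = 635$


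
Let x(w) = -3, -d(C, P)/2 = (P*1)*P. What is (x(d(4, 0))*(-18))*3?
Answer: 162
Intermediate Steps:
d(C, P) = -2*P² (d(C, P) = -2*P*1*P = -2*P*P = -2*P²)
(x(d(4, 0))*(-18))*3 = -3*(-18)*3 = 54*3 = 162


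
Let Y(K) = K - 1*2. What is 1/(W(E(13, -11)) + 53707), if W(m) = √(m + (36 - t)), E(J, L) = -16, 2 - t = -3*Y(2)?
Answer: 53707/2884441831 - 3*√2/2884441831 ≈ 1.8618e-5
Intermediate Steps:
Y(K) = -2 + K (Y(K) = K - 2 = -2 + K)
t = 2 (t = 2 - (-3)*(-2 + 2) = 2 - (-3)*0 = 2 - 1*0 = 2 + 0 = 2)
W(m) = √(34 + m) (W(m) = √(m + (36 - 1*2)) = √(m + (36 - 2)) = √(m + 34) = √(34 + m))
1/(W(E(13, -11)) + 53707) = 1/(√(34 - 16) + 53707) = 1/(√18 + 53707) = 1/(3*√2 + 53707) = 1/(53707 + 3*√2)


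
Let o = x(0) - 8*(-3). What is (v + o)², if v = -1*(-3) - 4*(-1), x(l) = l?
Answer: 961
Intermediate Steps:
v = 7 (v = 3 + 4 = 7)
o = 24 (o = 0 - 8*(-3) = 0 + 24 = 24)
(v + o)² = (7 + 24)² = 31² = 961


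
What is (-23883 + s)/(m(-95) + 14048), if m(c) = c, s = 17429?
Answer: -6454/13953 ≈ -0.46255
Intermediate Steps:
(-23883 + s)/(m(-95) + 14048) = (-23883 + 17429)/(-95 + 14048) = -6454/13953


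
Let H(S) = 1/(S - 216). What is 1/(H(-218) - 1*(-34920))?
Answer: 434/15155279 ≈ 2.8637e-5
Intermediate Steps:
H(S) = 1/(-216 + S)
1/(H(-218) - 1*(-34920)) = 1/(1/(-216 - 218) - 1*(-34920)) = 1/(1/(-434) + 34920) = 1/(-1/434 + 34920) = 1/(15155279/434) = 434/15155279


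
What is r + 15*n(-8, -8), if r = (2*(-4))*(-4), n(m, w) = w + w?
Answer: -208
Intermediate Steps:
n(m, w) = 2*w
r = 32 (r = -8*(-4) = 32)
r + 15*n(-8, -8) = 32 + 15*(2*(-8)) = 32 + 15*(-16) = 32 - 240 = -208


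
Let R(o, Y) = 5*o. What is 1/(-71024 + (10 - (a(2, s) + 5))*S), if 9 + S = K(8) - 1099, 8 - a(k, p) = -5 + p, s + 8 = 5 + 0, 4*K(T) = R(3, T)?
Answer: -4/235509 ≈ -1.6985e-5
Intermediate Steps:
K(T) = 15/4 (K(T) = (5*3)/4 = (¼)*15 = 15/4)
s = -3 (s = -8 + (5 + 0) = -8 + 5 = -3)
a(k, p) = 13 - p (a(k, p) = 8 - (-5 + p) = 8 + (5 - p) = 13 - p)
S = -4417/4 (S = -9 + (15/4 - 1099) = -9 - 4381/4 = -4417/4 ≈ -1104.3)
1/(-71024 + (10 - (a(2, s) + 5))*S) = 1/(-71024 + (10 - ((13 - 1*(-3)) + 5))*(-4417/4)) = 1/(-71024 + (10 - ((13 + 3) + 5))*(-4417/4)) = 1/(-71024 + (10 - (16 + 5))*(-4417/4)) = 1/(-71024 + (10 - 1*21)*(-4417/4)) = 1/(-71024 + (10 - 21)*(-4417/4)) = 1/(-71024 - 11*(-4417/4)) = 1/(-71024 + 48587/4) = 1/(-235509/4) = -4/235509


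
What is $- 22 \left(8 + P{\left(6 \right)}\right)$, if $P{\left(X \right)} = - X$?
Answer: $-44$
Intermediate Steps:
$- 22 \left(8 + P{\left(6 \right)}\right) = - 22 \left(8 - 6\right) = \left(-22\right) 2 = -44$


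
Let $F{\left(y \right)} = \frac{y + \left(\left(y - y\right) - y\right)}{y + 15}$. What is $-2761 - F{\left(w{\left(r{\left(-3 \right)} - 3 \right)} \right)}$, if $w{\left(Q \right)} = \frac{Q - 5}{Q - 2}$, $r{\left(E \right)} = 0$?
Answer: $-2761$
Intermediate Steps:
$w{\left(Q \right)} = \frac{-5 + Q}{-2 + Q}$
$F{\left(y \right)} = 0$ ($F{\left(y \right)} = \frac{y + \left(0 - y\right)}{15 + y} = \frac{y - y}{15 + y} = \frac{0}{15 + y} = 0$)
$-2761 - F{\left(w{\left(r{\left(-3 \right)} - 3 \right)} \right)} = -2761 - 0 = -2761 + 0 = -2761$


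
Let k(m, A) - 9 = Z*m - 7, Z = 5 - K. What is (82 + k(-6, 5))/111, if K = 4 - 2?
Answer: 22/37 ≈ 0.59459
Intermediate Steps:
K = 2
Z = 3 (Z = 5 - 1*2 = 5 - 2 = 3)
k(m, A) = 2 + 3*m (k(m, A) = 9 + (3*m - 7) = 9 + (-7 + 3*m) = 2 + 3*m)
(82 + k(-6, 5))/111 = (82 + (2 + 3*(-6)))/111 = (82 + (2 - 18))/111 = (82 - 16)/111 = (1/111)*66 = 22/37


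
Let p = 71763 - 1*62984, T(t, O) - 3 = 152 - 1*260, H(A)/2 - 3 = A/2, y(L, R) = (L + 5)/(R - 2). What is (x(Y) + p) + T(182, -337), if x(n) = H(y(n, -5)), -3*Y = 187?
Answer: 182452/21 ≈ 8688.2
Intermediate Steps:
y(L, R) = (5 + L)/(-2 + R)
Y = -187/3 (Y = -⅓*187 = -187/3 ≈ -62.333)
H(A) = 6 + A (H(A) = 6 + 2*(A/2) = 6 + A)
x(n) = 37/7 - n/7 (x(n) = 6 + (5 + n)/(-2 - 5) = 6 + (5 + n)/(-7) = 6 - (5 + n)/7 = 6 + (-5/7 - n/7) = 37/7 - n/7)
T(t, O) = -105 (T(t, O) = 3 + (152 - 1*260) = 3 + (152 - 260) = 3 - 108 = -105)
p = 8779 (p = 71763 - 62984 = 8779)
(x(Y) + p) + T(182, -337) = ((37/7 - ⅐*(-187/3)) + 8779) - 105 = ((37/7 + 187/21) + 8779) - 105 = (298/21 + 8779) - 105 = 184657/21 - 105 = 182452/21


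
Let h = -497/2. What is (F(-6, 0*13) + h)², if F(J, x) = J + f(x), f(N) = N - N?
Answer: 259081/4 ≈ 64770.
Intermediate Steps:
f(N) = 0
h = -497/2 (h = -497*½ = -497/2 ≈ -248.50)
F(J, x) = J (F(J, x) = J + 0 = J)
(F(-6, 0*13) + h)² = (-6 - 497/2)² = (-509/2)² = 259081/4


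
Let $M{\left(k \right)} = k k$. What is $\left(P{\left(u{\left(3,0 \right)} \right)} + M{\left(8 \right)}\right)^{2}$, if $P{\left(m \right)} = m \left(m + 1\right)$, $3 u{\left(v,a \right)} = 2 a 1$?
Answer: $4096$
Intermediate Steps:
$M{\left(k \right)} = k^{2}$
$u{\left(v,a \right)} = \frac{2 a}{3}$ ($u{\left(v,a \right)} = \frac{2 a 1}{3} = \frac{2 a}{3}$)
$P{\left(m \right)} = m \left(1 + m\right)$
$\left(P{\left(u{\left(3,0 \right)} \right)} + M{\left(8 \right)}\right)^{2} = \left(\frac{2}{3} \cdot 0 \left(1 + \frac{2}{3} \cdot 0\right) + 8^{2}\right)^{2} = \left(0 \left(1 + 0\right) + 64\right)^{2} = \left(0 \cdot 1 + 64\right)^{2} = \left(0 + 64\right)^{2} = 64^{2} = 4096$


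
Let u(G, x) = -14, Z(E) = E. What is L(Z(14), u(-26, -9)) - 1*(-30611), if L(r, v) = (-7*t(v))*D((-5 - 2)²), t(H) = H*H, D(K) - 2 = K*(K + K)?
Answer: -6560477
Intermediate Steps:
D(K) = 2 + 2*K² (D(K) = 2 + K*(K + K) = 2 + K*(2*K) = 2 + 2*K²)
t(H) = H²
L(r, v) = -33628*v² (L(r, v) = (-7*v²)*(2 + 2*((-5 - 2)²)²) = (-7*v²)*(2 + 2*((-7)²)²) = (-7*v²)*(2 + 2*49²) = (-7*v²)*(2 + 2*2401) = (-7*v²)*(2 + 4802) = -7*v²*4804 = -33628*v²)
L(Z(14), u(-26, -9)) - 1*(-30611) = -33628*(-14)² - 1*(-30611) = -33628*196 + 30611 = -6591088 + 30611 = -6560477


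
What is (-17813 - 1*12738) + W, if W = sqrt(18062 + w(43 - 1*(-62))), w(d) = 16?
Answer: -30551 + sqrt(18078) ≈ -30417.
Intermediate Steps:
W = sqrt(18078) (W = sqrt(18062 + 16) = sqrt(18078) ≈ 134.45)
(-17813 - 1*12738) + W = (-17813 - 1*12738) + sqrt(18078) = (-17813 - 12738) + sqrt(18078) = -30551 + sqrt(18078)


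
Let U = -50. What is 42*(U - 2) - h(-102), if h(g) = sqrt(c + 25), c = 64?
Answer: -2184 - sqrt(89) ≈ -2193.4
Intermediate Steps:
h(g) = sqrt(89) (h(g) = sqrt(64 + 25) = sqrt(89))
42*(U - 2) - h(-102) = 42*(-50 - 2) - sqrt(89) = 42*(-52) - sqrt(89) = -2184 - sqrt(89)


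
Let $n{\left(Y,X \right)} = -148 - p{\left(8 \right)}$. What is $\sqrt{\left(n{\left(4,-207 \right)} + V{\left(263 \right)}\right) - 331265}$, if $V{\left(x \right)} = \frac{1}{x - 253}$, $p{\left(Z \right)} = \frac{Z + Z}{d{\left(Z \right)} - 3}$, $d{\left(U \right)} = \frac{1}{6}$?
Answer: $\frac{i \sqrt{9577669610}}{170} \approx 575.68 i$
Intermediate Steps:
$d{\left(U \right)} = \frac{1}{6}$
$p{\left(Z \right)} = - \frac{12 Z}{17}$ ($p{\left(Z \right)} = \frac{Z + Z}{\frac{1}{6} - 3} = \frac{2 Z}{- \frac{17}{6}} = 2 Z \left(- \frac{6}{17}\right) = - \frac{12 Z}{17}$)
$n{\left(Y,X \right)} = - \frac{2420}{17}$ ($n{\left(Y,X \right)} = -148 - \left(- \frac{12}{17}\right) 8 = -148 - - \frac{96}{17} = -148 + \frac{96}{17} = - \frac{2420}{17}$)
$V{\left(x \right)} = \frac{1}{-253 + x}$
$\sqrt{\left(n{\left(4,-207 \right)} + V{\left(263 \right)}\right) - 331265} = \sqrt{\left(- \frac{2420}{17} + \frac{1}{-253 + 263}\right) - 331265} = \sqrt{\left(- \frac{2420}{17} + \frac{1}{10}\right) - 331265} = \sqrt{- \frac{24183}{170} - 331265} = \sqrt{- \frac{56339233}{170}} = \frac{i \sqrt{9577669610}}{170}$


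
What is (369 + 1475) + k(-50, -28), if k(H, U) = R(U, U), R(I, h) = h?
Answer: 1816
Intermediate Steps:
k(H, U) = U
(369 + 1475) + k(-50, -28) = (369 + 1475) - 28 = 1844 - 28 = 1816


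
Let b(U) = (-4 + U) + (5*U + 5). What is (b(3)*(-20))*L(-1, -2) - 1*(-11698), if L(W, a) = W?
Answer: 12078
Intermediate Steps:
b(U) = 1 + 6*U (b(U) = (-4 + U) + (5 + 5*U) = 1 + 6*U)
(b(3)*(-20))*L(-1, -2) - 1*(-11698) = ((1 + 6*3)*(-20))*(-1) - 1*(-11698) = ((1 + 18)*(-20))*(-1) + 11698 = (19*(-20))*(-1) + 11698 = -380*(-1) + 11698 = 380 + 11698 = 12078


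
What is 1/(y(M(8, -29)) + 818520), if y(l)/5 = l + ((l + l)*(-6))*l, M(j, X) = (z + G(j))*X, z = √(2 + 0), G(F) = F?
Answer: -50260/100220806999 + 161501*√2/1002208069990 ≈ -2.7360e-7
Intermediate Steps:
z = √2 ≈ 1.4142
M(j, X) = X*(j + √2) (M(j, X) = (√2 + j)*X = (j + √2)*X = X*(j + √2))
y(l) = -60*l² + 5*l (y(l) = 5*(l + ((l + l)*(-6))*l) = 5*(l + ((2*l)*(-6))*l) = 5*(l + (-12*l)*l) = 5*(l - 12*l²) = -60*l² + 5*l)
1/(y(M(8, -29)) + 818520) = 1/(5*(-29*(8 + √2))*(1 - (-348)*(8 + √2)) + 818520) = 1/(5*(-232 - 29*√2)*(1 - 12*(-232 - 29*√2)) + 818520) = 1/(5*(-232 - 29*√2)*(1 + (2784 + 348*√2)) + 818520) = 1/(5*(-232 - 29*√2)*(2785 + 348*√2) + 818520) = 1/(818520 + 5*(-232 - 29*√2)*(2785 + 348*√2))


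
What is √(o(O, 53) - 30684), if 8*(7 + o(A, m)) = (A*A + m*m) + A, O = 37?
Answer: I*√482626/4 ≈ 173.68*I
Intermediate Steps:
o(A, m) = -7 + A/8 + A²/8 + m²/8 (o(A, m) = -7 + ((A*A + m*m) + A)/8 = -7 + ((A² + m²) + A)/8 = -7 + (A + A² + m²)/8 = -7 + (A/8 + A²/8 + m²/8) = -7 + A/8 + A²/8 + m²/8)
√(o(O, 53) - 30684) = √((-7 + (⅛)*37 + (⅛)*37² + (⅛)*53²) - 30684) = √((-7 + 37/8 + (⅛)*1369 + (⅛)*2809) - 30684) = √((-7 + 37/8 + 1369/8 + 2809/8) - 30684) = √(4159/8 - 30684) = √(-241313/8) = I*√482626/4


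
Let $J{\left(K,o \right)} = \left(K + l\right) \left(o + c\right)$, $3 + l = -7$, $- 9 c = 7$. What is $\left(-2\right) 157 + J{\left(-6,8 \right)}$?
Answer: $- \frac{3866}{9} \approx -429.56$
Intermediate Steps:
$c = - \frac{7}{9}$ ($c = \left(- \frac{1}{9}\right) 7 = - \frac{7}{9} \approx -0.77778$)
$l = -10$ ($l = -3 - 7 = -10$)
$J{\left(K,o \right)} = \left(-10 + K\right) \left(- \frac{7}{9} + o\right)$ ($J{\left(K,o \right)} = \left(K - 10\right) \left(o - \frac{7}{9}\right) = \left(-10 + K\right) \left(- \frac{7}{9} + o\right)$)
$\left(-2\right) 157 + J{\left(-6,8 \right)} = \left(-2\right) 157 - \frac{1040}{9} = -314 + \left(\frac{70}{9} - 80 + \frac{14}{3} - 48\right) = -314 - \frac{1040}{9} = - \frac{3866}{9}$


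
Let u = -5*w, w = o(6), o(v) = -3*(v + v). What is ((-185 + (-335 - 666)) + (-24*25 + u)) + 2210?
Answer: 604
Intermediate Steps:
o(v) = -6*v
w = -36 (w = -6*6 = -36)
u = 180 (u = -5*(-36) = 180)
((-185 + (-335 - 666)) + (-24*25 + u)) + 2210 = ((-185 + (-335 - 666)) + (-24*25 + 180)) + 2210 = ((-185 - 1001) + (-600 + 180)) + 2210 = (-1186 - 420) + 2210 = -1606 + 2210 = 604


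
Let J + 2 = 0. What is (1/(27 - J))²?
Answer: 1/841 ≈ 0.0011891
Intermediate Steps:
J = -2 (J = -2 + 0 = -2)
(1/(27 - J))² = (1/(27 - 1*(-2)))² = (1/(27 + 2))² = (1/29)² = 1/841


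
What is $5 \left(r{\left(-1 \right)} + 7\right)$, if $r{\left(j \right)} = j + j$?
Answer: $25$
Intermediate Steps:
$r{\left(j \right)} = 2 j$
$5 \left(r{\left(-1 \right)} + 7\right) = 5 \left(2 \left(-1\right) + 7\right) = 5 \left(-2 + 7\right) = 5 \cdot 5 = 25$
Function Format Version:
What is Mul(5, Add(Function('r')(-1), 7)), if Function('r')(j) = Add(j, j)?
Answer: 25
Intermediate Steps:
Function('r')(j) = Mul(2, j)
Mul(5, Add(Function('r')(-1), 7)) = Mul(5, Add(Mul(2, -1), 7)) = Mul(5, Add(-2, 7)) = Mul(5, 5) = 25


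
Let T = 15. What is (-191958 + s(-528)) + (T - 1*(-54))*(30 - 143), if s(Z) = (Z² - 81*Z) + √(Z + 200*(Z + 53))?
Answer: 121797 + 2*I*√23882 ≈ 1.218e+5 + 309.08*I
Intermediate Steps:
s(Z) = Z² + √(10600 + 201*Z) - 81*Z (s(Z) = (Z² - 81*Z) + √(Z + 200*(53 + Z)) = (Z² - 81*Z) + √(Z + (10600 + 200*Z)) = (Z² - 81*Z) + √(10600 + 201*Z) = Z² + √(10600 + 201*Z) - 81*Z)
(-191958 + s(-528)) + (T - 1*(-54))*(30 - 143) = (-191958 + ((-528)² + √(10600 + 201*(-528)) - 81*(-528))) + (15 - 1*(-54))*(30 - 143) = (-191958 + (278784 + √(10600 - 106128) + 42768)) + (15 + 54)*(-113) = (-191958 + (278784 + √(-95528) + 42768)) + 69*(-113) = (-191958 + (278784 + 2*I*√23882 + 42768)) - 7797 = (-191958 + (321552 + 2*I*√23882)) - 7797 = (129594 + 2*I*√23882) - 7797 = 121797 + 2*I*√23882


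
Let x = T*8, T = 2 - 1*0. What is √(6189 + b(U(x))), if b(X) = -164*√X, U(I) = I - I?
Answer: √6189 ≈ 78.670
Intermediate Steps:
T = 2 (T = 2 + 0 = 2)
x = 16 (x = 2*8 = 16)
U(I) = 0
√(6189 + b(U(x))) = √(6189 - 164*√0) = √(6189 - 164*0) = √(6189 + 0) = √6189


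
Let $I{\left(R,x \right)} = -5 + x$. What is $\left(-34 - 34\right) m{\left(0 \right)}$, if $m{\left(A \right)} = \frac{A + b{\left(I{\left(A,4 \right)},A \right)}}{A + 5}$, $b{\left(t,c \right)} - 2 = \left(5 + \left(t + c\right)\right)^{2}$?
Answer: $- \frac{1224}{5} \approx -244.8$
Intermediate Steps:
$b{\left(t,c \right)} = 2 + \left(5 + c + t\right)^{2}$ ($b{\left(t,c \right)} = 2 + \left(5 + \left(t + c\right)\right)^{2} = 2 + \left(5 + \left(c + t\right)\right)^{2} = 2 + \left(5 + c + t\right)^{2}$)
$m{\left(A \right)} = \frac{2 + A + \left(4 + A\right)^{2}}{5 + A}$ ($m{\left(A \right)} = \frac{A + \left(2 + \left(5 + A + \left(-5 + 4\right)\right)^{2}\right)}{A + 5} = \frac{A + \left(2 + \left(5 + A - 1\right)^{2}\right)}{5 + A} = \frac{A + \left(2 + \left(4 + A\right)^{2}\right)}{5 + A} = \frac{2 + A + \left(4 + A\right)^{2}}{5 + A}$)
$\left(-34 - 34\right) m{\left(0 \right)} = \left(-34 - 34\right) \frac{2 + 0 + \left(4 + 0\right)^{2}}{5 + 0} = - 68 \frac{2 + 0 + 4^{2}}{5} = - 68 \frac{2 + 0 + 16}{5} = - 68 \cdot \frac{1}{5} \cdot 18 = \left(-68\right) \frac{18}{5} = - \frac{1224}{5}$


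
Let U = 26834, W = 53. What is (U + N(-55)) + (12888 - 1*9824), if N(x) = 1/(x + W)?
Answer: 59795/2 ≈ 29898.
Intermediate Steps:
N(x) = 1/(53 + x) (N(x) = 1/(x + 53) = 1/(53 + x))
(U + N(-55)) + (12888 - 1*9824) = (26834 + 1/(53 - 55)) + (12888 - 1*9824) = (26834 + 1/(-2)) + (12888 - 9824) = (26834 - ½) + 3064 = 53667/2 + 3064 = 59795/2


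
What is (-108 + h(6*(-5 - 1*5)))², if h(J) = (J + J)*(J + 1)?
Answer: 48608784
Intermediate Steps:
h(J) = 2*J*(1 + J) (h(J) = (2*J)*(1 + J) = 2*J*(1 + J))
(-108 + h(6*(-5 - 1*5)))² = (-108 + 2*(6*(-5 - 1*5))*(1 + 6*(-5 - 1*5)))² = (-108 + 2*(6*(-5 - 5))*(1 + 6*(-5 - 5)))² = (-108 + 2*(6*(-10))*(1 + 6*(-10)))² = (-108 + 2*(-60)*(1 - 60))² = (-108 + 2*(-60)*(-59))² = (-108 + 7080)² = 6972² = 48608784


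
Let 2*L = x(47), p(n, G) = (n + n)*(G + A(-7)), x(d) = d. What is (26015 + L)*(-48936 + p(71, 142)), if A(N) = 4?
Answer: -734389854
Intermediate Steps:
p(n, G) = 2*n*(4 + G) (p(n, G) = (n + n)*(G + 4) = (2*n)*(4 + G) = 2*n*(4 + G))
L = 47/2 (L = (1/2)*47 = 47/2 ≈ 23.500)
(26015 + L)*(-48936 + p(71, 142)) = (26015 + 47/2)*(-48936 + 2*71*(4 + 142)) = 52077*(-48936 + 2*71*146)/2 = 52077*(-48936 + 20732)/2 = (52077/2)*(-28204) = -734389854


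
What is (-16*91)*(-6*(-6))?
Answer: -52416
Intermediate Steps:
(-16*91)*(-6*(-6)) = -1456*36 = -52416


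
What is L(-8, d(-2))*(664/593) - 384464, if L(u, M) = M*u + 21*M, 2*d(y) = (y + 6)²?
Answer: -227918096/593 ≈ -3.8435e+5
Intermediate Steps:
d(y) = (6 + y)²/2 (d(y) = (y + 6)²/2 = (6 + y)²/2)
L(u, M) = 21*M + M*u
L(-8, d(-2))*(664/593) - 384464 = (((6 - 2)²/2)*(21 - 8))*(664/593) - 384464 = (((½)*4²)*13)*(664*(1/593)) - 384464 = (((½)*16)*13)*(664/593) - 384464 = (8*13)*(664/593) - 384464 = 104*(664/593) - 384464 = 69056/593 - 384464 = -227918096/593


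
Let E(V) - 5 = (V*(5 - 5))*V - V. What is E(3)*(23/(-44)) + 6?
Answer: 109/22 ≈ 4.9545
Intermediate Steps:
E(V) = 5 - V (E(V) = 5 + ((V*(5 - 5))*V - V) = 5 + ((V*0)*V - V) = 5 + (0*V - V) = 5 + (0 - V) = 5 - V)
E(3)*(23/(-44)) + 6 = (5 - 1*3)*(23/(-44)) + 6 = (5 - 3)*(23*(-1/44)) + 6 = 2*(-23/44) + 6 = -23/22 + 6 = 109/22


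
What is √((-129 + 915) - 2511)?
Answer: 5*I*√69 ≈ 41.533*I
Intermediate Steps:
√((-129 + 915) - 2511) = √(786 - 2511) = √(-1725) = 5*I*√69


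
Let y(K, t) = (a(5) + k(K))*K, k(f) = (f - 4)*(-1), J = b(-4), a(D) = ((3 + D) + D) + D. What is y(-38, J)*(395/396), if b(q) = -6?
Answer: -75050/33 ≈ -2274.2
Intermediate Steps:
a(D) = 3 + 3*D (a(D) = (3 + 2*D) + D = 3 + 3*D)
J = -6
k(f) = 4 - f (k(f) = (-4 + f)*(-1) = 4 - f)
y(K, t) = K*(22 - K) (y(K, t) = ((3 + 3*5) + (4 - K))*K = ((3 + 15) + (4 - K))*K = (18 + (4 - K))*K = (22 - K)*K = K*(22 - K))
y(-38, J)*(395/396) = (-38*(22 - 1*(-38)))*(395/396) = (-38*(22 + 38))*(395*(1/396)) = -38*60*(395/396) = -2280*395/396 = -75050/33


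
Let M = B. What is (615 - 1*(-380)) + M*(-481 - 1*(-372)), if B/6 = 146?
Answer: -94489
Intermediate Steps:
B = 876 (B = 6*146 = 876)
M = 876
(615 - 1*(-380)) + M*(-481 - 1*(-372)) = (615 - 1*(-380)) + 876*(-481 - 1*(-372)) = (615 + 380) + 876*(-481 + 372) = 995 + 876*(-109) = 995 - 95484 = -94489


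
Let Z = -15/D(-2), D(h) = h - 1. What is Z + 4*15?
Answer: 65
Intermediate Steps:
D(h) = -1 + h
Z = 5 (Z = -15/(-1 - 2) = -15/(-3) = -15*(-⅓) = 5)
Z + 4*15 = 5 + 4*15 = 5 + 60 = 65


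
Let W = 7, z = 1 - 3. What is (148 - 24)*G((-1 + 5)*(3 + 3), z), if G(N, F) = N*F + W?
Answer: -5084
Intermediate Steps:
z = -2
G(N, F) = 7 + F*N (G(N, F) = N*F + 7 = F*N + 7 = 7 + F*N)
(148 - 24)*G((-1 + 5)*(3 + 3), z) = (148 - 24)*(7 - 2*(-1 + 5)*(3 + 3)) = 124*(7 - 8*6) = 124*(7 - 2*24) = 124*(7 - 48) = 124*(-41) = -5084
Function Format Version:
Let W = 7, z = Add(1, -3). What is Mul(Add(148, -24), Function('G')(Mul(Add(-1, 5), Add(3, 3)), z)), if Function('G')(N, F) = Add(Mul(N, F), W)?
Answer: -5084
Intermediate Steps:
z = -2
Function('G')(N, F) = Add(7, Mul(F, N)) (Function('G')(N, F) = Add(Mul(N, F), 7) = Add(Mul(F, N), 7) = Add(7, Mul(F, N)))
Mul(Add(148, -24), Function('G')(Mul(Add(-1, 5), Add(3, 3)), z)) = Mul(Add(148, -24), Add(7, Mul(-2, Mul(Add(-1, 5), Add(3, 3))))) = Mul(124, Add(7, Mul(-2, Mul(4, 6)))) = Mul(124, Add(7, Mul(-2, 24))) = Mul(124, Add(7, -48)) = Mul(124, -41) = -5084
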